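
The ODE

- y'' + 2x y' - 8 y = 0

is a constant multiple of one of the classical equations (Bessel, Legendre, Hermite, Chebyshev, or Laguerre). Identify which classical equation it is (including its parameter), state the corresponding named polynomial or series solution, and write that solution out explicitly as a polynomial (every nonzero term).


All three coefficients share the factor -1; dividing through by -1 gives  y'' - 2x y' + 8 y = 0.
This matches the Hermite equation y'' - 2x y' + 2n y = 0 with 2n = 8, so n = 4; the polynomial solution is H_4(x).
With y = sum_k a_k x^k, matching x^k gives (k+2)(k+1) a_{k+2} = 2(k - n) a_k = 2(k - 4) a_k. The right side vanishes at k = 4, so the series with the parity of 4 terminates at degree 4.
Standard normalization: leading coefficient of H_n is 2^n, so a_4 = 2^4 = 16. Work downward with a_k = (k+1)(k+2) a_{k+2} / (2(k - n)):
  a_2 = (3)(4)(16) / (2(2 - 4)) = 192/(-4) = -48
  a_0 = (1)(2)(-48) / (2(0 - 4)) = -96/(-8) = 12
Hence H_4(x) = 16 x^4 - 48 x^2 + 12.

H_4(x); series = 16 x^4 - 48 x^2 + 12


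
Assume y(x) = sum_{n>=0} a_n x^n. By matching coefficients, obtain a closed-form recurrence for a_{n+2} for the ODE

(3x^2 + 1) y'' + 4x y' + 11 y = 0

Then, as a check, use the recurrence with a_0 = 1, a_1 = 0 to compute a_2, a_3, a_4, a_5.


Substitute y = sum_n a_n x^n.
(1 + 3 x^2) y'' contributes (n+2)(n+1) a_{n+2} + 3 n(n-1) a_n at x^n.
4 x y'(x) contributes 4 n a_n at x^n.
11 y(x) contributes 11 a_n at x^n.
Matching x^n: (n+2)(n+1) a_{n+2} + (3 n(n-1) + 4 n + 11) a_n = 0.
Thus a_{n+2} = (-3 n(n-1) - 4 n - 11) / ((n+1)(n+2)) * a_n.

Check with a_0 = 1, a_1 = 0 (apply the recurrence for n = 0, 1, 2, 3): a_0 = 1, a_1 = 0, a_2 = -11/2, a_3 = 0, a_4 = 275/24, a_5 = 0.

a_(n+2) = (-3 n(n-1) - 4 n - 11) / ((n+1)(n+2)) * a_n; check: a_0 = 1, a_1 = 0, a_2 = -11/2, a_3 = 0, a_4 = 275/24, a_5 = 0


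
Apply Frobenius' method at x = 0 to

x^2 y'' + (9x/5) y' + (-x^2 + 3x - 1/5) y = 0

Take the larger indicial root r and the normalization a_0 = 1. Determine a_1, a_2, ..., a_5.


Write in Frobenius form y'' + (p(x)/x) y' + (q(x)/x^2) y = 0:
  p(x) = 9/5,  q(x) = -x^2 + 3x - 1/5.
Indicial equation: r(r-1) + (9/5) r + (-1/5) = 0 -> roots r_1 = 1/5, r_2 = -1.
Take r = r_1 = 1/5. Let y(x) = x^r sum_{n>=0} a_n x^n with a_0 = 1.
Substitute y = x^r sum a_n x^n and match x^{r+n}. The recurrence is
  D(n) a_n + 3 a_{n-1} - 1 a_{n-2} = 0,  where D(n) = (r+n)(r+n-1) + (9/5)(r+n) + (-1/5).
  a_n = [-3 a_{n-1} + 1 a_{n-2}] / D(n).
Since the indicial polynomial factors as (r - r_1)(r - r_2), D(n) = (r_1 + n - r_1)(r_1 + n - r_2) = n(n + 6/5).
Evaluating step by step (a_0 = 1):
  n = 1: D(1) = 1(1 + 6/5) = 11/5; numerator = -3(1) = -3; a_1 = (-3)/(11/5) = -15/11
  n = 2: D(2) = 2(2 + 6/5) = 32/5; numerator = -3(-15/11) + 1(1) = 56/11; a_2 = (56/11)/(32/5) = 35/44
  n = 3: D(3) = 3(3 + 6/5) = 63/5; numerator = -3(35/44) + 1(-15/11) = -15/4; a_3 = (-15/4)/(63/5) = -25/84
  n = 4: D(4) = 4(4 + 6/5) = 104/5; numerator = -3(-25/84) + 1(35/44) = 130/77; a_4 = (130/77)/(104/5) = 25/308
  n = 5: D(5) = 5(5 + 6/5) = 31; numerator = -3(25/308) + 1(-25/84) = -125/231; a_5 = (-125/231)/(31) = -125/7161

r = 1/5; a_0 = 1; a_1 = -15/11; a_2 = 35/44; a_3 = -25/84; a_4 = 25/308; a_5 = -125/7161


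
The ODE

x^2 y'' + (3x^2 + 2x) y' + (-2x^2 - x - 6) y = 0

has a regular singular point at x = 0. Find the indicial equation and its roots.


Divide by x^2 to reach normal form y'' + P_1(x) y' + P_2(x) y = 0 with P_1(x) = 3 + 2/x and P_2(x) = -2 - 1/x - 6/x^2.
x = 0 is a singular point because the y'-coefficient 3 + 2/x has a pole at x = 0 and the y-coefficient -2 - 1/x - 6/x^2 has a pole at x = 0.
It is a regular singular point because x P_1(x) = p(x) = 3x + 2 and x^2 P_2(x) = q(x) = -2x^2 - x - 6 are polynomials, hence analytic at x = 0.
p(0) = 2,  q(0) = -6.
Indicial equation: r(r-1) + p(0) r + q(0) = 0, i.e. r^2 + (p(0) - 1) r + q(0) = 0, i.e. r^2 + 1 r - 6 = 0.
Discriminant: (1)^2 - 4(-6) = 25, so r = (-1 ± 5)/2.
Solving: r_1 = 2, r_2 = -3.

indicial: r^2 + 1 r - 6 = 0; roots r_1 = 2, r_2 = -3


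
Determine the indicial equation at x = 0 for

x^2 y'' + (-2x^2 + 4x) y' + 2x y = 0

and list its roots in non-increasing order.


Divide by x^2 to reach normal form y'' + P_1(x) y' + P_2(x) y = 0 with P_1(x) = -2 + 4/x and P_2(x) = 2/x.
x = 0 is a singular point because the y'-coefficient -2 + 4/x has a pole at x = 0 and the y-coefficient 2/x has a pole at x = 0.
It is a regular singular point because x P_1(x) = p(x) = 4 - 2x and x^2 P_2(x) = q(x) = 2x are polynomials, hence analytic at x = 0.
p(0) = 4,  q(0) = 0.
Indicial equation: r(r-1) + p(0) r + q(0) = 0, i.e. r^2 + (p(0) - 1) r + q(0) = 0, i.e. r^2 + 3 r = 0.
Discriminant: (3)^2 - 4(0) = 9, so r = (-3 ± 3)/2.
Solving: r_1 = 0, r_2 = -3.

indicial: r^2 + 3 r = 0; roots r_1 = 0, r_2 = -3


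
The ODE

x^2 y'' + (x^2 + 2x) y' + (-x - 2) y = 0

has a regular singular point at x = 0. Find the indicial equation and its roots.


Divide by x^2 to reach normal form y'' + P_1(x) y' + P_2(x) y = 0 with P_1(x) = 1 + 2/x and P_2(x) = -1/x - 2/x^2.
x = 0 is a singular point because the y'-coefficient 1 + 2/x has a pole at x = 0 and the y-coefficient -1/x - 2/x^2 has a pole at x = 0.
It is a regular singular point because x P_1(x) = p(x) = x + 2 and x^2 P_2(x) = q(x) = -x - 2 are polynomials, hence analytic at x = 0.
p(0) = 2,  q(0) = -2.
Indicial equation: r(r-1) + p(0) r + q(0) = 0, i.e. r^2 + (p(0) - 1) r + q(0) = 0, i.e. r^2 + 1 r - 2 = 0.
Discriminant: (1)^2 - 4(-2) = 9, so r = (-1 ± 3)/2.
Solving: r_1 = 1, r_2 = -2.

indicial: r^2 + 1 r - 2 = 0; roots r_1 = 1, r_2 = -2


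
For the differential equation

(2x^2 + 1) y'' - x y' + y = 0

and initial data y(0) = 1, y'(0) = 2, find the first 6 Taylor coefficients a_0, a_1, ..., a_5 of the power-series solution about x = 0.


Ansatz: y(x) = sum_{n>=0} a_n x^n, so y'(x) = sum_{n>=1} n a_n x^(n-1) and y''(x) = sum_{n>=2} n(n-1) a_n x^(n-2).
Substitute into P(x) y'' + Q(x) y' + R(x) y = 0 with P(x) = 2x^2 + 1, Q(x) = -x, R(x) = 1, and match powers of x.
Initial conditions: a_0 = 1, a_1 = 2.
Setting the coefficient of each power of x to zero and solving order by order (substituting the coefficients already found):
  x^0: 2 a_2 + a_0 = 0  ->  2 a_2 = -a_0 = -1  ->  a_2 = -1/2
  x^1: 6 a_3 = 0  ->  a_3 = 0
  x^2: 12 a_4 + 3 a_2 = 0  ->  12 a_4 = -3 a_2 = 3/2  ->  a_4 = 1/8
  x^3: 20 a_5 + 10 a_3 = 0  ->  20 a_5 = -10 a_3 = 0  ->  a_5 = 0
Truncated series: y(x) = 1 + 2 x - (1/2) x^2 + (1/8) x^4 + O(x^6).

a_0 = 1; a_1 = 2; a_2 = -1/2; a_3 = 0; a_4 = 1/8; a_5 = 0


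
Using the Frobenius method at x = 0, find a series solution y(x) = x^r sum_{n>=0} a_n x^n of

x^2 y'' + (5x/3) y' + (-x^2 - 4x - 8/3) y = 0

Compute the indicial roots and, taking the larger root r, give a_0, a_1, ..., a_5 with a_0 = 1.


Write in Frobenius form y'' + (p(x)/x) y' + (q(x)/x^2) y = 0:
  p(x) = 5/3,  q(x) = -x^2 - 4x - 8/3.
Indicial equation: r(r-1) + (5/3) r + (-8/3) = 0 -> roots r_1 = 4/3, r_2 = -2.
Take r = r_1 = 4/3. Let y(x) = x^r sum_{n>=0} a_n x^n with a_0 = 1.
Substitute y = x^r sum a_n x^n and match x^{r+n}. The recurrence is
  D(n) a_n - 4 a_{n-1} - 1 a_{n-2} = 0,  where D(n) = (r+n)(r+n-1) + (5/3)(r+n) + (-8/3).
  a_n = [4 a_{n-1} + 1 a_{n-2}] / D(n).
Since the indicial polynomial factors as (r - r_1)(r - r_2), D(n) = (r_1 + n - r_1)(r_1 + n - r_2) = n(n + 10/3).
Evaluating step by step (a_0 = 1):
  n = 1: D(1) = 1(1 + 10/3) = 13/3; numerator = 4(1) = 4; a_1 = (4)/(13/3) = 12/13
  n = 2: D(2) = 2(2 + 10/3) = 32/3; numerator = 4(12/13) + 1(1) = 61/13; a_2 = (61/13)/(32/3) = 183/416
  n = 3: D(3) = 3(3 + 10/3) = 19; numerator = 4(183/416) + 1(12/13) = 279/104; a_3 = (279/104)/(19) = 279/1976
  n = 4: D(4) = 4(4 + 10/3) = 88/3; numerator = 4(279/1976) + 1(183/416) = 7941/7904; a_4 = (7941/7904)/(88/3) = 23823/695552
  n = 5: D(5) = 5(5 + 10/3) = 125/3; numerator = 4(23823/695552) + 1(279/1976) = 48375/173888; a_5 = (48375/173888)/(125/3) = 1161/173888

r = 4/3; a_0 = 1; a_1 = 12/13; a_2 = 183/416; a_3 = 279/1976; a_4 = 23823/695552; a_5 = 1161/173888


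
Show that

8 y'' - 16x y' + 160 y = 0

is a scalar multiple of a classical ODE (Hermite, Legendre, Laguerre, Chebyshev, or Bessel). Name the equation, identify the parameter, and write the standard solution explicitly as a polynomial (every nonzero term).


All three coefficients share the factor 8; dividing through by 8 gives  y'' - 2x y' + 20 y = 0.
This matches the Hermite equation y'' - 2x y' + 2n y = 0 with 2n = 20, so n = 10; the polynomial solution is H_10(x).
With y = sum_k a_k x^k, matching x^k gives (k+2)(k+1) a_{k+2} = 2(k - n) a_k = 2(k - 10) a_k. The right side vanishes at k = 10, so the series with the parity of 10 terminates at degree 10.
Standard normalization: leading coefficient of H_n is 2^n, so a_10 = 2^10 = 1024. Work downward with a_k = (k+1)(k+2) a_{k+2} / (2(k - n)):
  a_8 = (9)(10)(1024) / (2(8 - 10)) = 92160/(-4) = -23040
  a_6 = (7)(8)(-23040) / (2(6 - 10)) = -1290240/(-8) = 161280
  a_4 = (5)(6)(161280) / (2(4 - 10)) = 4838400/(-12) = -403200
  a_2 = (3)(4)(-403200) / (2(2 - 10)) = -4838400/(-16) = 302400
  a_0 = (1)(2)(302400) / (2(0 - 10)) = 604800/(-20) = -30240
Hence H_10(x) = 1024 x^10 - 23040 x^8 + 161280 x^6 - 403200 x^4 + 302400 x^2 - 30240.

H_10(x); series = 1024 x^10 - 23040 x^8 + 161280 x^6 - 403200 x^4 + 302400 x^2 - 30240


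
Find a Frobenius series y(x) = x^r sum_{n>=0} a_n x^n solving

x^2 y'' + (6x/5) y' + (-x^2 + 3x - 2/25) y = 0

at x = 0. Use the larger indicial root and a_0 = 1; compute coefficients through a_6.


Write in Frobenius form y'' + (p(x)/x) y' + (q(x)/x^2) y = 0:
  p(x) = 6/5,  q(x) = -x^2 + 3x - 2/25.
Indicial equation: r(r-1) + (6/5) r + (-2/25) = 0 -> roots r_1 = 1/5, r_2 = -2/5.
Take r = r_1 = 1/5. Let y(x) = x^r sum_{n>=0} a_n x^n with a_0 = 1.
Substitute y = x^r sum a_n x^n and match x^{r+n}. The recurrence is
  D(n) a_n + 3 a_{n-1} - 1 a_{n-2} = 0,  where D(n) = (r+n)(r+n-1) + (6/5)(r+n) + (-2/25).
  a_n = [-3 a_{n-1} + 1 a_{n-2}] / D(n).
Since the indicial polynomial factors as (r - r_1)(r - r_2), D(n) = (r_1 + n - r_1)(r_1 + n - r_2) = n(n + 3/5).
Evaluating step by step (a_0 = 1):
  n = 1: D(1) = 1(1 + 3/5) = 8/5; numerator = -3(1) = -3; a_1 = (-3)/(8/5) = -15/8
  n = 2: D(2) = 2(2 + 3/5) = 26/5; numerator = -3(-15/8) + 1(1) = 53/8; a_2 = (53/8)/(26/5) = 265/208
  n = 3: D(3) = 3(3 + 3/5) = 54/5; numerator = -3(265/208) + 1(-15/8) = -1185/208; a_3 = (-1185/208)/(54/5) = -1975/3744
  n = 4: D(4) = 4(4 + 3/5) = 92/5; numerator = -3(-1975/3744) + 1(265/208) = 3565/1248; a_4 = (3565/1248)/(92/5) = 775/4992
  n = 5: D(5) = 5(5 + 3/5) = 28; numerator = -3(775/4992) + 1(-1975/3744) = -14875/14976; a_5 = (-14875/14976)/(28) = -2125/59904
  n = 6: D(6) = 6(6 + 3/5) = 198/5; numerator = -3(-2125/59904) + 1(775/4992) = 5225/19968; a_6 = (5225/19968)/(198/5) = 2375/359424

r = 1/5; a_0 = 1; a_1 = -15/8; a_2 = 265/208; a_3 = -1975/3744; a_4 = 775/4992; a_5 = -2125/59904; a_6 = 2375/359424


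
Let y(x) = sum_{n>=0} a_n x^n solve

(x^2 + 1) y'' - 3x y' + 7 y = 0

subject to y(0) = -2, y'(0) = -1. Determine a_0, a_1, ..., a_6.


Ansatz: y(x) = sum_{n>=0} a_n x^n, so y'(x) = sum_{n>=1} n a_n x^(n-1) and y''(x) = sum_{n>=2} n(n-1) a_n x^(n-2).
Substitute into P(x) y'' + Q(x) y' + R(x) y = 0 with P(x) = x^2 + 1, Q(x) = -3x, R(x) = 7, and match powers of x.
Initial conditions: a_0 = -2, a_1 = -1.
Setting the coefficient of each power of x to zero and solving order by order (substituting the coefficients already found):
  x^0: 2 a_2 + 7 a_0 = 0  ->  2 a_2 = -7 a_0 = 14  ->  a_2 = 7
  x^1: 6 a_3 + 4 a_1 = 0  ->  6 a_3 = -4 a_1 = 4  ->  a_3 = 2/3
  x^2: 12 a_4 + 3 a_2 = 0  ->  12 a_4 = -3 a_2 = -21  ->  a_4 = -7/4
  x^3: 20 a_5 + 4 a_3 = 0  ->  20 a_5 = -4 a_3 = -8/3  ->  a_5 = -2/15
  x^4: 30 a_6 + 7 a_4 = 0  ->  30 a_6 = -7 a_4 = 49/4  ->  a_6 = 49/120
Truncated series: y(x) = -2 - x + 7 x^2 + (2/3) x^3 - (7/4) x^4 - (2/15) x^5 + (49/120) x^6 + O(x^7).

a_0 = -2; a_1 = -1; a_2 = 7; a_3 = 2/3; a_4 = -7/4; a_5 = -2/15; a_6 = 49/120


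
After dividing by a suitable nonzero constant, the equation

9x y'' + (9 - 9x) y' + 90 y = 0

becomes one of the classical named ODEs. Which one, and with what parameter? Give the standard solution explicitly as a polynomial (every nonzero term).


All three coefficients share the factor 9; dividing through by 9 gives  x y'' + (1 - x) y' + 10 y = 0.
This matches the Laguerre equation x y'' + (1 - x) y' + n y = 0 with n = 10; the polynomial solution is L_10(x).
With y = sum_k a_k x^k, matching x^k gives (k+1)k a_{k+1} + (k+1) a_{k+1} - k a_k + n a_k = 0, i.e. (k+1)^2 a_{k+1} = (k - n) a_k = (k - 10) a_k. The right side vanishes at k = 10, so the series terminates at degree 10.
Standard normalization L_n(0) = 1 gives a_0 = 1. Work upward with a_{k+1} = (k - 10) a_k / (k+1)^2:
  a_1 = (0 - 10)(1) / 1^2 = -10/1 = -10
  a_2 = (1 - 10)(-10) / 2^2 = 90/4 = 45/2
  a_3 = (2 - 10)(45/2) / 3^2 = -180/9 = -20
  a_4 = (3 - 10)(-20) / 4^2 = 140/16 = 35/4
  a_5 = (4 - 10)(35/4) / 5^2 = (-105/2)/25 = -21/10
  a_6 = (5 - 10)(-21/10) / 6^2 = (21/2)/36 = 7/24
  a_7 = (6 - 10)(7/24) / 7^2 = (-7/6)/49 = -1/42
  a_8 = (7 - 10)(-1/42) / 8^2 = (1/14)/64 = 1/896
  a_9 = (8 - 10)(1/896) / 9^2 = (-1/448)/81 = -1/36288
  a_10 = (9 - 10)(-1/36288) / 10^2 = (1/36288)/100 = 1/3628800
Hence L_10(x) = x^10/3628800 - x^9/36288 + x^8/896 - x^7/42 + 7 x^6/24 - 21 x^5/10 + 35 x^4/4 - 20 x^3 + 45 x^2/2 - 10 x + 1.

L_10(x); series = x^10/3628800 - x^9/36288 + x^8/896 - x^7/42 + 7 x^6/24 - 21 x^5/10 + 35 x^4/4 - 20 x^3 + 45 x^2/2 - 10 x + 1


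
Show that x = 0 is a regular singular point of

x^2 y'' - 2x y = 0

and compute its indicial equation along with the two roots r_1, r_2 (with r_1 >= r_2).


Divide by x^2 to reach normal form y'' + P_1(x) y' + P_2(x) y = 0 with P_1(x) = 0 and P_2(x) = -2/x.
x = 0 is a singular point because the y-coefficient -2/x has a pole at x = 0.
It is a regular singular point because x P_1(x) = p(x) = 0 and x^2 P_2(x) = q(x) = -2x are polynomials, hence analytic at x = 0.
p(0) = 0,  q(0) = 0.
Indicial equation: r(r-1) + p(0) r + q(0) = 0, i.e. r^2 + (p(0) - 1) r + q(0) = 0, i.e. r^2 - 1 r = 0.
Discriminant: (-1)^2 - 4(0) = 1, so r = (1 ± 1)/2.
Solving: r_1 = 1, r_2 = 0.

indicial: r^2 - 1 r = 0; roots r_1 = 1, r_2 = 0


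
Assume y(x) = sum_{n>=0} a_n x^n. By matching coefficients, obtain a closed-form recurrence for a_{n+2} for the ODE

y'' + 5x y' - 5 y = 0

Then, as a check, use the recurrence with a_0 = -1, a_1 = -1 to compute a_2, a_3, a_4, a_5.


Substitute y = sum_n a_n x^n.
y''(x) has coefficient (n+2)(n+1) a_{n+2} at x^n;
5 x y'(x) has coefficient 5 n a_n at x^n (shift);
-5 y(x) has coefficient -5 a_n at x^n.
Matching x^n: (n+2)(n+1) a_{n+2} + (5n - 5) a_n = 0.
Thus a_{n+2} = (-5n + 5) / ((n+1)(n+2)) * a_n.

Check with a_0 = -1, a_1 = -1 (apply the recurrence for n = 0, 1, 2, 3): a_0 = -1, a_1 = -1, a_2 = -5/2, a_3 = 0, a_4 = 25/24, a_5 = 0.

a_(n+2) = (-5n + 5) / ((n+1)(n+2)) * a_n; check: a_0 = -1, a_1 = -1, a_2 = -5/2, a_3 = 0, a_4 = 25/24, a_5 = 0


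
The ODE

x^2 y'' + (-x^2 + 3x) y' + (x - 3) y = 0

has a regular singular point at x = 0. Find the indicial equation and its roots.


Divide by x^2 to reach normal form y'' + P_1(x) y' + P_2(x) y = 0 with P_1(x) = -1 + 3/x and P_2(x) = 1/x - 3/x^2.
x = 0 is a singular point because the y'-coefficient -1 + 3/x has a pole at x = 0 and the y-coefficient 1/x - 3/x^2 has a pole at x = 0.
It is a regular singular point because x P_1(x) = p(x) = 3 - x and x^2 P_2(x) = q(x) = x - 3 are polynomials, hence analytic at x = 0.
p(0) = 3,  q(0) = -3.
Indicial equation: r(r-1) + p(0) r + q(0) = 0, i.e. r^2 + (p(0) - 1) r + q(0) = 0, i.e. r^2 + 2 r - 3 = 0.
Discriminant: (2)^2 - 4(-3) = 16, so r = (-2 ± 4)/2.
Solving: r_1 = 1, r_2 = -3.

indicial: r^2 + 2 r - 3 = 0; roots r_1 = 1, r_2 = -3


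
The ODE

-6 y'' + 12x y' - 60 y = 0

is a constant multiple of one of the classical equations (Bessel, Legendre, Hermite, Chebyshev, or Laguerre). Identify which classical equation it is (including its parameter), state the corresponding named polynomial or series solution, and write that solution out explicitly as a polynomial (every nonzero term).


All three coefficients share the factor -6; dividing through by -6 gives  y'' - 2x y' + 10 y = 0.
This matches the Hermite equation y'' - 2x y' + 2n y = 0 with 2n = 10, so n = 5; the polynomial solution is H_5(x).
With y = sum_k a_k x^k, matching x^k gives (k+2)(k+1) a_{k+2} = 2(k - n) a_k = 2(k - 5) a_k. The right side vanishes at k = 5, so the series with the parity of 5 terminates at degree 5.
Standard normalization: leading coefficient of H_n is 2^n, so a_5 = 2^5 = 32. Work downward with a_k = (k+1)(k+2) a_{k+2} / (2(k - n)):
  a_3 = (4)(5)(32) / (2(3 - 5)) = 640/(-4) = -160
  a_1 = (2)(3)(-160) / (2(1 - 5)) = -960/(-8) = 120
Hence H_5(x) = 32 x^5 - 160 x^3 + 120 x.

H_5(x); series = 32 x^5 - 160 x^3 + 120 x


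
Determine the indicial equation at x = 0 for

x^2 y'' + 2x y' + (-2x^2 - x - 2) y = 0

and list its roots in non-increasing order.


Divide by x^2 to reach normal form y'' + P_1(x) y' + P_2(x) y = 0 with P_1(x) = 2/x and P_2(x) = -2 - 1/x - 2/x^2.
x = 0 is a singular point because the y'-coefficient 2/x has a pole at x = 0 and the y-coefficient -2 - 1/x - 2/x^2 has a pole at x = 0.
It is a regular singular point because x P_1(x) = p(x) = 2 and x^2 P_2(x) = q(x) = -2x^2 - x - 2 are polynomials, hence analytic at x = 0.
p(0) = 2,  q(0) = -2.
Indicial equation: r(r-1) + p(0) r + q(0) = 0, i.e. r^2 + (p(0) - 1) r + q(0) = 0, i.e. r^2 + 1 r - 2 = 0.
Discriminant: (1)^2 - 4(-2) = 9, so r = (-1 ± 3)/2.
Solving: r_1 = 1, r_2 = -2.

indicial: r^2 + 1 r - 2 = 0; roots r_1 = 1, r_2 = -2


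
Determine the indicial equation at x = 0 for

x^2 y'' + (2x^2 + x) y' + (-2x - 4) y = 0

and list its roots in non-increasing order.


Divide by x^2 to reach normal form y'' + P_1(x) y' + P_2(x) y = 0 with P_1(x) = 2 + 1/x and P_2(x) = -2/x - 4/x^2.
x = 0 is a singular point because the y'-coefficient 2 + 1/x has a pole at x = 0 and the y-coefficient -2/x - 4/x^2 has a pole at x = 0.
It is a regular singular point because x P_1(x) = p(x) = 2x + 1 and x^2 P_2(x) = q(x) = -2x - 4 are polynomials, hence analytic at x = 0.
p(0) = 1,  q(0) = -4.
Indicial equation: r(r-1) + p(0) r + q(0) = 0, i.e. r^2 + (p(0) - 1) r + q(0) = 0, i.e. r^2 - 4 = 0.
Discriminant: (0)^2 - 4(-4) = 16, so r = (0 ± 4)/2.
Solving: r_1 = 2, r_2 = -2.

indicial: r^2 - 4 = 0; roots r_1 = 2, r_2 = -2


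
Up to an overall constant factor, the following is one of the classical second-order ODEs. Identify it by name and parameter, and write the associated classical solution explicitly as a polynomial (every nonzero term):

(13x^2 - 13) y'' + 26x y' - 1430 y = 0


All three coefficients share the factor -13; dividing through by -13 gives  (1 - x^2) y'' - 2x y' + 110 y = 0.
This matches the Legendre equation (1 - x^2) y'' - 2x y' + n(n+1) y = 0 (note the -2x y' term) with n(n+1) = 110, so n = 10; the polynomial solution is P_10(x).
With y = sum_k a_k x^k, matching x^k gives (k+2)(k+1) a_{k+2} = [k(k+1) - n(n+1)] a_k = (k - 10)(k + 11) a_k. The right side vanishes at k = 10, so the series with the parity of 10 terminates at degree 10.
Standard normalization (P_n(1) = 1): leading coefficient (2n)!/(2^n (n!)^2) = 2432902008176640000/(1024*13168189440000) = 46189/256, so a_10 = 46189/256. Work downward with a_k = (k+1)(k+2) a_{k+2} / ((k - 10)(k + 11)):
  a_8 = (9)(10)(46189/256) / ((8 - 10)(8 + 11)) = (2078505/128)/(-38) = -109395/256
  a_6 = (7)(8)(-109395/256) / ((6 - 10)(6 + 11)) = (-765765/32)/(-68) = 45045/128
  a_4 = (5)(6)(45045/128) / ((4 - 10)(4 + 11)) = (675675/64)/(-90) = -15015/128
  a_2 = (3)(4)(-15015/128) / ((2 - 10)(2 + 11)) = (-45045/32)/(-104) = 3465/256
  a_0 = (1)(2)(3465/256) / ((0 - 10)(0 + 11)) = (3465/128)/(-110) = -63/256
Hence P_10(x) = 46189 x^10/256 - 109395 x^8/256 + 45045 x^6/128 - 15015 x^4/128 + 3465 x^2/256 - 63/256.

P_10(x); series = 46189 x^10/256 - 109395 x^8/256 + 45045 x^6/128 - 15015 x^4/128 + 3465 x^2/256 - 63/256


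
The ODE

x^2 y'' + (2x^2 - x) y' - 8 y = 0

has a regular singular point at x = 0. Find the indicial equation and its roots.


Divide by x^2 to reach normal form y'' + P_1(x) y' + P_2(x) y = 0 with P_1(x) = 2 - 1/x and P_2(x) = -8/x^2.
x = 0 is a singular point because the y'-coefficient 2 - 1/x has a pole at x = 0 and the y-coefficient -8/x^2 has a pole at x = 0.
It is a regular singular point because x P_1(x) = p(x) = 2x - 1 and x^2 P_2(x) = q(x) = -8 are polynomials, hence analytic at x = 0.
p(0) = -1,  q(0) = -8.
Indicial equation: r(r-1) + p(0) r + q(0) = 0, i.e. r^2 + (p(0) - 1) r + q(0) = 0, i.e. r^2 - 2 r - 8 = 0.
Discriminant: (-2)^2 - 4(-8) = 36, so r = (2 ± 6)/2.
Solving: r_1 = 4, r_2 = -2.

indicial: r^2 - 2 r - 8 = 0; roots r_1 = 4, r_2 = -2


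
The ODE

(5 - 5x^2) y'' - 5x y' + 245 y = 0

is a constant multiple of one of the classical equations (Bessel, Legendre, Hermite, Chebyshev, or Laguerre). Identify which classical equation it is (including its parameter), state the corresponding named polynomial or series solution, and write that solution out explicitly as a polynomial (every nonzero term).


All three coefficients share the factor 5; dividing through by 5 gives  (1 - x^2) y'' - x y' + 49 y = 0.
This matches the Chebyshev equation (1 - x^2) y'' - x y' + n^2 y = 0 (note the -x y' term, not -2x y') with n^2 = 49, so n = 7; the polynomial solution is T_7(x).
With y = sum_k a_k x^k, matching x^k gives (k+2)(k+1) a_{k+2} = (k^2 - n^2) a_k = (k - 7)(k + 7) a_k. The right side vanishes at k = 7, so the series with the parity of 7 terminates at degree 7.
Standard normalization: leading coefficient of T_n is 2^(n-1), so a_7 = 2^6 = 64. Work downward with a_k = (k+1)(k+2) a_{k+2} / ((k - 7)(k + 7)):
  a_5 = (6)(7)(64) / ((5 - 7)(5 + 7)) = 2688/(-24) = -112
  a_3 = (4)(5)(-112) / ((3 - 7)(3 + 7)) = -2240/(-40) = 56
  a_1 = (2)(3)(56) / ((1 - 7)(1 + 7)) = 336/(-48) = -7
Hence T_7(x) = 64 x^7 - 112 x^5 + 56 x^3 - 7 x.

T_7(x); series = 64 x^7 - 112 x^5 + 56 x^3 - 7 x


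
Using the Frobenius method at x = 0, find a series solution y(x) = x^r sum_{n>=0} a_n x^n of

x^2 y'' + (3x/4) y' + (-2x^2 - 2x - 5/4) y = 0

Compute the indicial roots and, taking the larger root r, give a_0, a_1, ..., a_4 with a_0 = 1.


Write in Frobenius form y'' + (p(x)/x) y' + (q(x)/x^2) y = 0:
  p(x) = 3/4,  q(x) = -2x^2 - 2x - 5/4.
Indicial equation: r(r-1) + (3/4) r + (-5/4) = 0 -> roots r_1 = 5/4, r_2 = -1.
Take r = r_1 = 5/4. Let y(x) = x^r sum_{n>=0} a_n x^n with a_0 = 1.
Substitute y = x^r sum a_n x^n and match x^{r+n}. The recurrence is
  D(n) a_n - 2 a_{n-1} - 2 a_{n-2} = 0,  where D(n) = (r+n)(r+n-1) + (3/4)(r+n) + (-5/4).
  a_n = [2 a_{n-1} + 2 a_{n-2}] / D(n).
Since the indicial polynomial factors as (r - r_1)(r - r_2), D(n) = (r_1 + n - r_1)(r_1 + n - r_2) = n(n + 9/4).
Evaluating step by step (a_0 = 1):
  n = 1: D(1) = 1(1 + 9/4) = 13/4; numerator = 2(1) = 2; a_1 = (2)/(13/4) = 8/13
  n = 2: D(2) = 2(2 + 9/4) = 17/2; numerator = 2(8/13) + 2(1) = 42/13; a_2 = (42/13)/(17/2) = 84/221
  n = 3: D(3) = 3(3 + 9/4) = 63/4; numerator = 2(84/221) + 2(8/13) = 440/221; a_3 = (440/221)/(63/4) = 1760/13923
  n = 4: D(4) = 4(4 + 9/4) = 25; numerator = 2(1760/13923) + 2(84/221) = 14104/13923; a_4 = (14104/13923)/(25) = 14104/348075

r = 5/4; a_0 = 1; a_1 = 8/13; a_2 = 84/221; a_3 = 1760/13923; a_4 = 14104/348075


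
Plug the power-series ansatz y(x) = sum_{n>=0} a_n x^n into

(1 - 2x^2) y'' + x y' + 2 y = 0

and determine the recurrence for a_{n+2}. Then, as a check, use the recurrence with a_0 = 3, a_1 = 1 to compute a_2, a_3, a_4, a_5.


Substitute y = sum_n a_n x^n.
(1 - 2 x^2) y'' contributes (n+2)(n+1) a_{n+2} - 2 n(n-1) a_n at x^n.
x y'(x) contributes n a_n at x^n.
2 y(x) contributes 2 a_n at x^n.
Matching x^n: (n+2)(n+1) a_{n+2} + (-2 n(n-1) + n + 2) a_n = 0.
Thus a_{n+2} = (2 n(n-1) - n - 2) / ((n+1)(n+2)) * a_n.

Check with a_0 = 3, a_1 = 1 (apply the recurrence for n = 0, 1, 2, 3): a_0 = 3, a_1 = 1, a_2 = -3, a_3 = -1/2, a_4 = 0, a_5 = -7/40.

a_(n+2) = (2 n(n-1) - n - 2) / ((n+1)(n+2)) * a_n; check: a_0 = 3, a_1 = 1, a_2 = -3, a_3 = -1/2, a_4 = 0, a_5 = -7/40


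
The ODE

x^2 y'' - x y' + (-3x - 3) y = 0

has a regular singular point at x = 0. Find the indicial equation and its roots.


Divide by x^2 to reach normal form y'' + P_1(x) y' + P_2(x) y = 0 with P_1(x) = -1/x and P_2(x) = -3/x - 3/x^2.
x = 0 is a singular point because the y'-coefficient -1/x has a pole at x = 0 and the y-coefficient -3/x - 3/x^2 has a pole at x = 0.
It is a regular singular point because x P_1(x) = p(x) = -1 and x^2 P_2(x) = q(x) = -3x - 3 are polynomials, hence analytic at x = 0.
p(0) = -1,  q(0) = -3.
Indicial equation: r(r-1) + p(0) r + q(0) = 0, i.e. r^2 + (p(0) - 1) r + q(0) = 0, i.e. r^2 - 2 r - 3 = 0.
Discriminant: (-2)^2 - 4(-3) = 16, so r = (2 ± 4)/2.
Solving: r_1 = 3, r_2 = -1.

indicial: r^2 - 2 r - 3 = 0; roots r_1 = 3, r_2 = -1


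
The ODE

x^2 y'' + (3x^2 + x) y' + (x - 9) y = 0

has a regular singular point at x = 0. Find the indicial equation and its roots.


Divide by x^2 to reach normal form y'' + P_1(x) y' + P_2(x) y = 0 with P_1(x) = 3 + 1/x and P_2(x) = 1/x - 9/x^2.
x = 0 is a singular point because the y'-coefficient 3 + 1/x has a pole at x = 0 and the y-coefficient 1/x - 9/x^2 has a pole at x = 0.
It is a regular singular point because x P_1(x) = p(x) = 3x + 1 and x^2 P_2(x) = q(x) = x - 9 are polynomials, hence analytic at x = 0.
p(0) = 1,  q(0) = -9.
Indicial equation: r(r-1) + p(0) r + q(0) = 0, i.e. r^2 + (p(0) - 1) r + q(0) = 0, i.e. r^2 - 9 = 0.
Discriminant: (0)^2 - 4(-9) = 36, so r = (0 ± 6)/2.
Solving: r_1 = 3, r_2 = -3.

indicial: r^2 - 9 = 0; roots r_1 = 3, r_2 = -3


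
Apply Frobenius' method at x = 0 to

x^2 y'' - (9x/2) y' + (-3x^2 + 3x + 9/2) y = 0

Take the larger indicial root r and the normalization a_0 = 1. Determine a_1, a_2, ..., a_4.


Write in Frobenius form y'' + (p(x)/x) y' + (q(x)/x^2) y = 0:
  p(x) = -9/2,  q(x) = -3x^2 + 3x + 9/2.
Indicial equation: r(r-1) + (-9/2) r + (9/2) = 0 -> roots r_1 = 9/2, r_2 = 1.
Take r = r_1 = 9/2. Let y(x) = x^r sum_{n>=0} a_n x^n with a_0 = 1.
Substitute y = x^r sum a_n x^n and match x^{r+n}. The recurrence is
  D(n) a_n + 3 a_{n-1} - 3 a_{n-2} = 0,  where D(n) = (r+n)(r+n-1) + (-9/2)(r+n) + (9/2).
  a_n = [-3 a_{n-1} + 3 a_{n-2}] / D(n).
Since the indicial polynomial factors as (r - r_1)(r - r_2), D(n) = (r_1 + n - r_1)(r_1 + n - r_2) = n(n + 7/2).
Evaluating step by step (a_0 = 1):
  n = 1: D(1) = 1(1 + 7/2) = 9/2; numerator = -3(1) = -3; a_1 = (-3)/(9/2) = -2/3
  n = 2: D(2) = 2(2 + 7/2) = 11; numerator = -3(-2/3) + 3(1) = 5; a_2 = (5)/(11) = 5/11
  n = 3: D(3) = 3(3 + 7/2) = 39/2; numerator = -3(5/11) + 3(-2/3) = -37/11; a_3 = (-37/11)/(39/2) = -74/429
  n = 4: D(4) = 4(4 + 7/2) = 30; numerator = -3(-74/429) + 3(5/11) = 269/143; a_4 = (269/143)/(30) = 269/4290

r = 9/2; a_0 = 1; a_1 = -2/3; a_2 = 5/11; a_3 = -74/429; a_4 = 269/4290


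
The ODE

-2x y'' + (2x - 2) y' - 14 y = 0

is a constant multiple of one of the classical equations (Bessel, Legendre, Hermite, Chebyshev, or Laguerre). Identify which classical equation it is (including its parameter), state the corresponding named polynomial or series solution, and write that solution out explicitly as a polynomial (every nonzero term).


All three coefficients share the factor -2; dividing through by -2 gives  x y'' + (1 - x) y' + 7 y = 0.
This matches the Laguerre equation x y'' + (1 - x) y' + n y = 0 with n = 7; the polynomial solution is L_7(x).
With y = sum_k a_k x^k, matching x^k gives (k+1)k a_{k+1} + (k+1) a_{k+1} - k a_k + n a_k = 0, i.e. (k+1)^2 a_{k+1} = (k - n) a_k = (k - 7) a_k. The right side vanishes at k = 7, so the series terminates at degree 7.
Standard normalization L_n(0) = 1 gives a_0 = 1. Work upward with a_{k+1} = (k - 7) a_k / (k+1)^2:
  a_1 = (0 - 7)(1) / 1^2 = -7/1 = -7
  a_2 = (1 - 7)(-7) / 2^2 = 42/4 = 21/2
  a_3 = (2 - 7)(21/2) / 3^2 = (-105/2)/9 = -35/6
  a_4 = (3 - 7)(-35/6) / 4^2 = (70/3)/16 = 35/24
  a_5 = (4 - 7)(35/24) / 5^2 = (-35/8)/25 = -7/40
  a_6 = (5 - 7)(-7/40) / 6^2 = (7/20)/36 = 7/720
  a_7 = (6 - 7)(7/720) / 7^2 = (-7/720)/49 = -1/5040
Hence L_7(x) = -x^7/5040 + 7 x^6/720 - 7 x^5/40 + 35 x^4/24 - 35 x^3/6 + 21 x^2/2 - 7 x + 1.

L_7(x); series = -x^7/5040 + 7 x^6/720 - 7 x^5/40 + 35 x^4/24 - 35 x^3/6 + 21 x^2/2 - 7 x + 1


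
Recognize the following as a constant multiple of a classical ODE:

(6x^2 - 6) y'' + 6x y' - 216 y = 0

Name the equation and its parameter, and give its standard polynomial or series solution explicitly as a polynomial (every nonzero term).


All three coefficients share the factor -6; dividing through by -6 gives  (1 - x^2) y'' - x y' + 36 y = 0.
This matches the Chebyshev equation (1 - x^2) y'' - x y' + n^2 y = 0 (note the -x y' term, not -2x y') with n^2 = 36, so n = 6; the polynomial solution is T_6(x).
With y = sum_k a_k x^k, matching x^k gives (k+2)(k+1) a_{k+2} = (k^2 - n^2) a_k = (k - 6)(k + 6) a_k. The right side vanishes at k = 6, so the series with the parity of 6 terminates at degree 6.
Standard normalization: leading coefficient of T_n is 2^(n-1), so a_6 = 2^5 = 32. Work downward with a_k = (k+1)(k+2) a_{k+2} / ((k - 6)(k + 6)):
  a_4 = (5)(6)(32) / ((4 - 6)(4 + 6)) = 960/(-20) = -48
  a_2 = (3)(4)(-48) / ((2 - 6)(2 + 6)) = -576/(-32) = 18
  a_0 = (1)(2)(18) / ((0 - 6)(0 + 6)) = 36/(-36) = -1
Hence T_6(x) = 32 x^6 - 48 x^4 + 18 x^2 - 1.

T_6(x); series = 32 x^6 - 48 x^4 + 18 x^2 - 1


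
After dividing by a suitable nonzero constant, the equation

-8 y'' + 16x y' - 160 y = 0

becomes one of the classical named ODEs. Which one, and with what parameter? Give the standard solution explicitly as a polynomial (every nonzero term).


All three coefficients share the factor -8; dividing through by -8 gives  y'' - 2x y' + 20 y = 0.
This matches the Hermite equation y'' - 2x y' + 2n y = 0 with 2n = 20, so n = 10; the polynomial solution is H_10(x).
With y = sum_k a_k x^k, matching x^k gives (k+2)(k+1) a_{k+2} = 2(k - n) a_k = 2(k - 10) a_k. The right side vanishes at k = 10, so the series with the parity of 10 terminates at degree 10.
Standard normalization: leading coefficient of H_n is 2^n, so a_10 = 2^10 = 1024. Work downward with a_k = (k+1)(k+2) a_{k+2} / (2(k - n)):
  a_8 = (9)(10)(1024) / (2(8 - 10)) = 92160/(-4) = -23040
  a_6 = (7)(8)(-23040) / (2(6 - 10)) = -1290240/(-8) = 161280
  a_4 = (5)(6)(161280) / (2(4 - 10)) = 4838400/(-12) = -403200
  a_2 = (3)(4)(-403200) / (2(2 - 10)) = -4838400/(-16) = 302400
  a_0 = (1)(2)(302400) / (2(0 - 10)) = 604800/(-20) = -30240
Hence H_10(x) = 1024 x^10 - 23040 x^8 + 161280 x^6 - 403200 x^4 + 302400 x^2 - 30240.

H_10(x); series = 1024 x^10 - 23040 x^8 + 161280 x^6 - 403200 x^4 + 302400 x^2 - 30240


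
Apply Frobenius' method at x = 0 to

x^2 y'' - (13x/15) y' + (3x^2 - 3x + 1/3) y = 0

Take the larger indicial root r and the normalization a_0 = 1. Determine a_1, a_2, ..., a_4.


Write in Frobenius form y'' + (p(x)/x) y' + (q(x)/x^2) y = 0:
  p(x) = -13/15,  q(x) = 3x^2 - 3x + 1/3.
Indicial equation: r(r-1) + (-13/15) r + (1/3) = 0 -> roots r_1 = 5/3, r_2 = 1/5.
Take r = r_1 = 5/3. Let y(x) = x^r sum_{n>=0} a_n x^n with a_0 = 1.
Substitute y = x^r sum a_n x^n and match x^{r+n}. The recurrence is
  D(n) a_n - 3 a_{n-1} + 3 a_{n-2} = 0,  where D(n) = (r+n)(r+n-1) + (-13/15)(r+n) + (1/3).
  a_n = [3 a_{n-1} - 3 a_{n-2}] / D(n).
Since the indicial polynomial factors as (r - r_1)(r - r_2), D(n) = (r_1 + n - r_1)(r_1 + n - r_2) = n(n + 22/15).
Evaluating step by step (a_0 = 1):
  n = 1: D(1) = 1(1 + 22/15) = 37/15; numerator = 3(1) = 3; a_1 = (3)/(37/15) = 45/37
  n = 2: D(2) = 2(2 + 22/15) = 104/15; numerator = 3(45/37) - 3(1) = 24/37; a_2 = (24/37)/(104/15) = 45/481
  n = 3: D(3) = 3(3 + 22/15) = 67/5; numerator = 3(45/481) - 3(45/37) = -1620/481; a_3 = (-1620/481)/(67/5) = -8100/32227
  n = 4: D(4) = 4(4 + 22/15) = 328/15; numerator = 3(-8100/32227) - 3(45/481) = -2565/2479; a_4 = (-2565/2479)/(328/15) = -38475/813112

r = 5/3; a_0 = 1; a_1 = 45/37; a_2 = 45/481; a_3 = -8100/32227; a_4 = -38475/813112


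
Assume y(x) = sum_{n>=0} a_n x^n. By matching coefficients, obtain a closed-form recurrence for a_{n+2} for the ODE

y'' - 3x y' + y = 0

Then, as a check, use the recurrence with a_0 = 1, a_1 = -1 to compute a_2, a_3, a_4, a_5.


Substitute y = sum_n a_n x^n.
y''(x) has coefficient (n+2)(n+1) a_{n+2} at x^n;
-3 x y'(x) has coefficient -3 n a_n at x^n (shift);
y(x) has coefficient 1 a_n at x^n.
Matching x^n: (n+2)(n+1) a_{n+2} + (-3n + 1) a_n = 0.
Thus a_{n+2} = (3n - 1) / ((n+1)(n+2)) * a_n.

Check with a_0 = 1, a_1 = -1 (apply the recurrence for n = 0, 1, 2, 3): a_0 = 1, a_1 = -1, a_2 = -1/2, a_3 = -1/3, a_4 = -5/24, a_5 = -2/15.

a_(n+2) = (3n - 1) / ((n+1)(n+2)) * a_n; check: a_0 = 1, a_1 = -1, a_2 = -1/2, a_3 = -1/3, a_4 = -5/24, a_5 = -2/15


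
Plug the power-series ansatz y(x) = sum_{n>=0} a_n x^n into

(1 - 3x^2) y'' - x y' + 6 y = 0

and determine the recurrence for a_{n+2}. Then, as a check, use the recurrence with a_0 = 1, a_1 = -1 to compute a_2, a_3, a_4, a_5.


Substitute y = sum_n a_n x^n.
(1 - 3 x^2) y'' contributes (n+2)(n+1) a_{n+2} - 3 n(n-1) a_n at x^n.
-x y'(x) contributes -n a_n at x^n.
6 y(x) contributes 6 a_n at x^n.
Matching x^n: (n+2)(n+1) a_{n+2} + (-3 n(n-1) - n + 6) a_n = 0.
Thus a_{n+2} = (3 n(n-1) + n - 6) / ((n+1)(n+2)) * a_n.

Check with a_0 = 1, a_1 = -1 (apply the recurrence for n = 0, 1, 2, 3): a_0 = 1, a_1 = -1, a_2 = -3, a_3 = 5/6, a_4 = -1/2, a_5 = 5/8.

a_(n+2) = (3 n(n-1) + n - 6) / ((n+1)(n+2)) * a_n; check: a_0 = 1, a_1 = -1, a_2 = -3, a_3 = 5/6, a_4 = -1/2, a_5 = 5/8


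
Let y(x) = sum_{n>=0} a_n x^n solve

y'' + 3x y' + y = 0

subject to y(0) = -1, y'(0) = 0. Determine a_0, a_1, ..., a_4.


Ansatz: y(x) = sum_{n>=0} a_n x^n, so y'(x) = sum_{n>=1} n a_n x^(n-1) and y''(x) = sum_{n>=2} n(n-1) a_n x^(n-2).
Substitute into P(x) y'' + Q(x) y' + R(x) y = 0 with P(x) = 1, Q(x) = 3x, R(x) = 1, and match powers of x.
Initial conditions: a_0 = -1, a_1 = 0.
Setting the coefficient of each power of x to zero and solving order by order (substituting the coefficients already found):
  x^0: 2 a_2 + a_0 = 0  ->  2 a_2 = -a_0 = 1  ->  a_2 = 1/2
  x^1: 6 a_3 + 4 a_1 = 0  ->  6 a_3 = -4 a_1 = 0  ->  a_3 = 0
  x^2: 12 a_4 + 7 a_2 = 0  ->  12 a_4 = -7 a_2 = -7/2  ->  a_4 = -7/24
Truncated series: y(x) = -1 + (1/2) x^2 - (7/24) x^4 + O(x^5).

a_0 = -1; a_1 = 0; a_2 = 1/2; a_3 = 0; a_4 = -7/24


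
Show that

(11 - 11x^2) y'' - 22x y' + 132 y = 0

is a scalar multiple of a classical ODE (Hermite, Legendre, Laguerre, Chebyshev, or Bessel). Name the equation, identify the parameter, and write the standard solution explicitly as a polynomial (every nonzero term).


All three coefficients share the factor 11; dividing through by 11 gives  (1 - x^2) y'' - 2x y' + 12 y = 0.
This matches the Legendre equation (1 - x^2) y'' - 2x y' + n(n+1) y = 0 (note the -2x y' term) with n(n+1) = 12, so n = 3; the polynomial solution is P_3(x).
With y = sum_k a_k x^k, matching x^k gives (k+2)(k+1) a_{k+2} = [k(k+1) - n(n+1)] a_k = (k - 3)(k + 4) a_k. The right side vanishes at k = 3, so the series with the parity of 3 terminates at degree 3.
Standard normalization (P_n(1) = 1): leading coefficient (2n)!/(2^n (n!)^2) = 720/(8*36) = 5/2, so a_3 = 5/2. Work downward with a_k = (k+1)(k+2) a_{k+2} / ((k - 3)(k + 4)):
  a_1 = (2)(3)(5/2) / ((1 - 3)(1 + 4)) = 15/(-10) = -3/2
Hence P_3(x) = 5 x^3/2 - 3 x/2.

P_3(x); series = 5 x^3/2 - 3 x/2


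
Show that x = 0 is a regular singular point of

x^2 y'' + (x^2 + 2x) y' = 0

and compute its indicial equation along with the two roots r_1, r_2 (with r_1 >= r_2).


Divide by x^2 to reach normal form y'' + P_1(x) y' + P_2(x) y = 0 with P_1(x) = 1 + 2/x and P_2(x) = 0.
x = 0 is a singular point because the y'-coefficient 1 + 2/x has a pole at x = 0.
It is a regular singular point because x P_1(x) = p(x) = x + 2 and x^2 P_2(x) = q(x) = 0 are polynomials, hence analytic at x = 0.
p(0) = 2,  q(0) = 0.
Indicial equation: r(r-1) + p(0) r + q(0) = 0, i.e. r^2 + (p(0) - 1) r + q(0) = 0, i.e. r^2 + 1 r = 0.
Discriminant: (1)^2 - 4(0) = 1, so r = (-1 ± 1)/2.
Solving: r_1 = 0, r_2 = -1.

indicial: r^2 + 1 r = 0; roots r_1 = 0, r_2 = -1


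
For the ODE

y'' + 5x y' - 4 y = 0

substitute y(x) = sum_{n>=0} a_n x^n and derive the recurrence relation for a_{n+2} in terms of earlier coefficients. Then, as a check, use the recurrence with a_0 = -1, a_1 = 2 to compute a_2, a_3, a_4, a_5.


Substitute y = sum_n a_n x^n.
y''(x) has coefficient (n+2)(n+1) a_{n+2} at x^n;
5 x y'(x) has coefficient 5 n a_n at x^n (shift);
-4 y(x) has coefficient -4 a_n at x^n.
Matching x^n: (n+2)(n+1) a_{n+2} + (5n - 4) a_n = 0.
Thus a_{n+2} = (-5n + 4) / ((n+1)(n+2)) * a_n.

Check with a_0 = -1, a_1 = 2 (apply the recurrence for n = 0, 1, 2, 3): a_0 = -1, a_1 = 2, a_2 = -2, a_3 = -1/3, a_4 = 1, a_5 = 11/60.

a_(n+2) = (-5n + 4) / ((n+1)(n+2)) * a_n; check: a_0 = -1, a_1 = 2, a_2 = -2, a_3 = -1/3, a_4 = 1, a_5 = 11/60


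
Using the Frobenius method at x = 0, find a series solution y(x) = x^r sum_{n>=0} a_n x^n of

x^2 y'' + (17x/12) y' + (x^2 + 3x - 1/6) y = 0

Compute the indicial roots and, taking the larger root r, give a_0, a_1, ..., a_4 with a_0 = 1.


Write in Frobenius form y'' + (p(x)/x) y' + (q(x)/x^2) y = 0:
  p(x) = 17/12,  q(x) = x^2 + 3x - 1/6.
Indicial equation: r(r-1) + (17/12) r + (-1/6) = 0 -> roots r_1 = 1/4, r_2 = -2/3.
Take r = r_1 = 1/4. Let y(x) = x^r sum_{n>=0} a_n x^n with a_0 = 1.
Substitute y = x^r sum a_n x^n and match x^{r+n}. The recurrence is
  D(n) a_n + 3 a_{n-1} + 1 a_{n-2} = 0,  where D(n) = (r+n)(r+n-1) + (17/12)(r+n) + (-1/6).
  a_n = [-3 a_{n-1} - 1 a_{n-2}] / D(n).
Since the indicial polynomial factors as (r - r_1)(r - r_2), D(n) = (r_1 + n - r_1)(r_1 + n - r_2) = n(n + 11/12).
Evaluating step by step (a_0 = 1):
  n = 1: D(1) = 1(1 + 11/12) = 23/12; numerator = -3(1) = -3; a_1 = (-3)/(23/12) = -36/23
  n = 2: D(2) = 2(2 + 11/12) = 35/6; numerator = -3(-36/23) - 1(1) = 85/23; a_2 = (85/23)/(35/6) = 102/161
  n = 3: D(3) = 3(3 + 11/12) = 47/4; numerator = -3(102/161) - 1(-36/23) = -54/161; a_3 = (-54/161)/(47/4) = -216/7567
  n = 4: D(4) = 4(4 + 11/12) = 59/3; numerator = -3(-216/7567) - 1(102/161) = -4146/7567; a_4 = (-4146/7567)/(59/3) = -12438/446453

r = 1/4; a_0 = 1; a_1 = -36/23; a_2 = 102/161; a_3 = -216/7567; a_4 = -12438/446453


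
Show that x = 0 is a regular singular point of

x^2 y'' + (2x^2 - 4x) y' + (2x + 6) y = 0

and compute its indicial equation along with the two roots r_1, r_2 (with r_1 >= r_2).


Divide by x^2 to reach normal form y'' + P_1(x) y' + P_2(x) y = 0 with P_1(x) = 2 - 4/x and P_2(x) = 2/x + 6/x^2.
x = 0 is a singular point because the y'-coefficient 2 - 4/x has a pole at x = 0 and the y-coefficient 2/x + 6/x^2 has a pole at x = 0.
It is a regular singular point because x P_1(x) = p(x) = 2x - 4 and x^2 P_2(x) = q(x) = 2x + 6 are polynomials, hence analytic at x = 0.
p(0) = -4,  q(0) = 6.
Indicial equation: r(r-1) + p(0) r + q(0) = 0, i.e. r^2 + (p(0) - 1) r + q(0) = 0, i.e. r^2 - 5 r + 6 = 0.
Discriminant: (-5)^2 - 4(6) = 1, so r = (5 ± 1)/2.
Solving: r_1 = 3, r_2 = 2.

indicial: r^2 - 5 r + 6 = 0; roots r_1 = 3, r_2 = 2


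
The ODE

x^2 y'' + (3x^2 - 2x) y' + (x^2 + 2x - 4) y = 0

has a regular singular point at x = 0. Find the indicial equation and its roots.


Divide by x^2 to reach normal form y'' + P_1(x) y' + P_2(x) y = 0 with P_1(x) = 3 - 2/x and P_2(x) = 1 + 2/x - 4/x^2.
x = 0 is a singular point because the y'-coefficient 3 - 2/x has a pole at x = 0 and the y-coefficient 1 + 2/x - 4/x^2 has a pole at x = 0.
It is a regular singular point because x P_1(x) = p(x) = 3x - 2 and x^2 P_2(x) = q(x) = x^2 + 2x - 4 are polynomials, hence analytic at x = 0.
p(0) = -2,  q(0) = -4.
Indicial equation: r(r-1) + p(0) r + q(0) = 0, i.e. r^2 + (p(0) - 1) r + q(0) = 0, i.e. r^2 - 3 r - 4 = 0.
Discriminant: (-3)^2 - 4(-4) = 25, so r = (3 ± 5)/2.
Solving: r_1 = 4, r_2 = -1.

indicial: r^2 - 3 r - 4 = 0; roots r_1 = 4, r_2 = -1


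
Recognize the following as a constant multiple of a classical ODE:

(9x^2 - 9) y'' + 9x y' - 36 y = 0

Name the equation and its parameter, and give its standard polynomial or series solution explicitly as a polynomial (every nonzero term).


All three coefficients share the factor -9; dividing through by -9 gives  (1 - x^2) y'' - x y' + 4 y = 0.
This matches the Chebyshev equation (1 - x^2) y'' - x y' + n^2 y = 0 (note the -x y' term, not -2x y') with n^2 = 4, so n = 2; the polynomial solution is T_2(x).
With y = sum_k a_k x^k, matching x^k gives (k+2)(k+1) a_{k+2} = (k^2 - n^2) a_k = (k - 2)(k + 2) a_k. The right side vanishes at k = 2, so the series with the parity of 2 terminates at degree 2.
Standard normalization: leading coefficient of T_n is 2^(n-1), so a_2 = 2^1 = 2. Work downward with a_k = (k+1)(k+2) a_{k+2} / ((k - 2)(k + 2)):
  a_0 = (1)(2)(2) / ((0 - 2)(0 + 2)) = 4/(-4) = -1
Hence T_2(x) = 2 x^2 - 1.

T_2(x); series = 2 x^2 - 1
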